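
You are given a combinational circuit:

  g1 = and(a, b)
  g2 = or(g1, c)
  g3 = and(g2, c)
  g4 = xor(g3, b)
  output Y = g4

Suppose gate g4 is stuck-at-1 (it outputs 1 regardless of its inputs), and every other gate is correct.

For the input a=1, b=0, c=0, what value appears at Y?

1

Propagate with g4 forced: g1=0, g2=0, g3=0, g4=1 [stuck-at-1].
So Y = 1. (Without the fault it would be 0.)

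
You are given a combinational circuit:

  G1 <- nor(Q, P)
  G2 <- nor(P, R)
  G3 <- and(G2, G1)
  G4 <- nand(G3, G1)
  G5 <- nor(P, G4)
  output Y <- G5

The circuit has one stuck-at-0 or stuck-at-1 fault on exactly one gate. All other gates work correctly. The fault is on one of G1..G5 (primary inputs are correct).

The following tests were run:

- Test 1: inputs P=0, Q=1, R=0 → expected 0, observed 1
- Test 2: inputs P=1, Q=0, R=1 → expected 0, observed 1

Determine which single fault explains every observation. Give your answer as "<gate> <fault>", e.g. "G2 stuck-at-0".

G5 stuck-at-1

Fault-free values for test 1 (P=0, Q=1, R=0): G1=0, G2=1, G3=0, G4=1, G5=0, giving Y=0. Observed 1.
Test 1: faults giving observed 1 are {G1 stuck-at-1, G4 stuck-at-0, G5 stuck-at-1}.
Test 2 (P=1, Q=0, R=1): fault-free G1=0, G2=0, G3=0, G4=1, G5=0 → 0; observed 1. Eliminates G1 stuck-at-1, G4 stuck-at-0.
Only G5 stuck-at-1 is consistent with every test.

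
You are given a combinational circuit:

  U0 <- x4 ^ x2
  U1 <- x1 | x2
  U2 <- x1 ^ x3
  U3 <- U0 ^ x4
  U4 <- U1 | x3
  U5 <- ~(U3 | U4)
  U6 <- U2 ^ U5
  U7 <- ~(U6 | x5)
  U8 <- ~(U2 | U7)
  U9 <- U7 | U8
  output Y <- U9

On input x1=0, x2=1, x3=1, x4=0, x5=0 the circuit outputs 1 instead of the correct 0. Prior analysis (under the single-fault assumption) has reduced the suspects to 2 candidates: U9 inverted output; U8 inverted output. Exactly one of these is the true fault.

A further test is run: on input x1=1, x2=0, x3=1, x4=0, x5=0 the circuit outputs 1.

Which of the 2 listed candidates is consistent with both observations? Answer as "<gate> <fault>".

U8 inverted output

Evaluate each candidate on input x1=1, x2=0, x3=1, x4=0, x5=0:
  U9 inverted output: U0=0, U1=1, U2=0, U3=0, U4=1, U5=0, U6=0, U7=1, U8=0, U9=0 [inverted output] → 0 — eliminated
  U8 inverted output: U0=0, U1=1, U2=0, U3=0, U4=1, U5=0, U6=0, U7=1, U8=1 [inverted output], U9=1 → 1 — matches
Only U8 inverted output reproduces the observed 1.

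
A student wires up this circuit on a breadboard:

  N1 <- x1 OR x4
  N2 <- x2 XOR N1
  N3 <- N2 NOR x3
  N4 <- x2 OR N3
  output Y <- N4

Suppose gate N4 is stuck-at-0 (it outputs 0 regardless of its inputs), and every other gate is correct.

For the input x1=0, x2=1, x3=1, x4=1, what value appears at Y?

Propagate with N4 forced: N1=1, N2=0, N3=0, N4=0 [stuck-at-0].
So Y = 0. (Without the fault it would be 1.)

0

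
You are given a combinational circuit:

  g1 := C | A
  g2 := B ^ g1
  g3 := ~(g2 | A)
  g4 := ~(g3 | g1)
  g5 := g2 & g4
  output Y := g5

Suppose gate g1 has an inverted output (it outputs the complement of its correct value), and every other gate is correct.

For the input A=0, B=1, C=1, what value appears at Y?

Propagate with g1 forced: g1=0 [inverted output], g2=1, g3=0, g4=1, g5=1.
So Y = 1. (Without the fault it would be 0.)

1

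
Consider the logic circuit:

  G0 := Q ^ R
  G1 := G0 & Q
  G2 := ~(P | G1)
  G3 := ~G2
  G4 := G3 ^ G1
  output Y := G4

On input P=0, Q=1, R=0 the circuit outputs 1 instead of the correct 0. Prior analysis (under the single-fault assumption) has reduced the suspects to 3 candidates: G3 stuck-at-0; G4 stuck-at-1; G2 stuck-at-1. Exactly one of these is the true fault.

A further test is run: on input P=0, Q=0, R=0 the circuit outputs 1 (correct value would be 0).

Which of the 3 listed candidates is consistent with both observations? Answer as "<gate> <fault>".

G4 stuck-at-1

Evaluate each candidate on input P=0, Q=0, R=0:
  G3 stuck-at-0: G0=0, G1=0, G2=1, G3=0 [stuck-at-0], G4=0 → 0 — eliminated
  G4 stuck-at-1: G0=0, G1=0, G2=1, G3=0, G4=1 [stuck-at-1] → 1 — matches
  G2 stuck-at-1: G0=0, G1=0, G2=1 [stuck-at-1], G3=0, G4=0 → 0 — eliminated
Only G4 stuck-at-1 reproduces the observed 1.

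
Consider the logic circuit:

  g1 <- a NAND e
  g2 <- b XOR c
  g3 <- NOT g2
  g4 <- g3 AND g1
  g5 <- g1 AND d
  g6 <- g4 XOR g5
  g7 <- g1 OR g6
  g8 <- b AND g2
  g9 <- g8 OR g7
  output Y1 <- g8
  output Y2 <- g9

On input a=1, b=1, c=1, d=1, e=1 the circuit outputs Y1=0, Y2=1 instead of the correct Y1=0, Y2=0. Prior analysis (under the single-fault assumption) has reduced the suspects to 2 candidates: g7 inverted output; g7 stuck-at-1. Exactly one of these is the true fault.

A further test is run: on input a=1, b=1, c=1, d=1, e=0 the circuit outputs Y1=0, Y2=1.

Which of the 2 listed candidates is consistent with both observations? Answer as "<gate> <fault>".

g7 stuck-at-1

Evaluate each candidate on input a=1, b=1, c=1, d=1, e=0:
  g7 inverted output: g1=1, g2=0, g3=1, g4=1, g5=1, g6=0, g7=0 [inverted output], g8=0, g9=0 → Y1=0, Y2=0 — eliminated
  g7 stuck-at-1: g1=1, g2=0, g3=1, g4=1, g5=1, g6=0, g7=1 [stuck-at-1], g8=0, g9=1 → Y1=0, Y2=1 — matches
Only g7 stuck-at-1 reproduces the observed Y1=0, Y2=1.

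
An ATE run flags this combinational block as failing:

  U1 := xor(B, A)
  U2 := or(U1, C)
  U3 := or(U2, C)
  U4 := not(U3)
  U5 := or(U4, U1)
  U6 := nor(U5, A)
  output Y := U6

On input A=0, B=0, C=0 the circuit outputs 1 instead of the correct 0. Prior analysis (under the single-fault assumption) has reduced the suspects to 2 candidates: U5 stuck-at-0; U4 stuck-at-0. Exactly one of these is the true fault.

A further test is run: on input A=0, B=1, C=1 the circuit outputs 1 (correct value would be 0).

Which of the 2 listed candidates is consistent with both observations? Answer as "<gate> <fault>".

Evaluate each candidate on input A=0, B=1, C=1:
  U5 stuck-at-0: U1=1, U2=1, U3=1, U4=0, U5=0 [stuck-at-0], U6=1 → 1 — matches
  U4 stuck-at-0: U1=1, U2=1, U3=1, U4=0 [stuck-at-0], U5=1, U6=0 → 0 — eliminated
Only U5 stuck-at-0 reproduces the observed 1.

U5 stuck-at-0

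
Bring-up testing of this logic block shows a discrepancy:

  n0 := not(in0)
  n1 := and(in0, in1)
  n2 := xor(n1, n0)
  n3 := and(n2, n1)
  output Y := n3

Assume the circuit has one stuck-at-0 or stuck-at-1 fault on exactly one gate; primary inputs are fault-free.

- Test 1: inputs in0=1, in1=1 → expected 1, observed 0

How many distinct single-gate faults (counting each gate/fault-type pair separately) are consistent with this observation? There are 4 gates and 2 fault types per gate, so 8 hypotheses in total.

Fault-free: n0=0, n1=1, n2=1, n3=1 → 1. Observed 0.
  n0 stuck-at-0: output 1 ✗
  n0 stuck-at-1: output 0 ✓
  n1 stuck-at-0: output 0 ✓
  n1 stuck-at-1: output 1 ✗
  n2 stuck-at-0: output 0 ✓
  n2 stuck-at-1: output 1 ✗
  n3 stuck-at-0: output 0 ✓
  n3 stuck-at-1: output 1 ✗
Consistent faults: {n0 stuck-at-1, n1 stuck-at-0, n2 stuck-at-0, n3 stuck-at-0} — 4 in all.

4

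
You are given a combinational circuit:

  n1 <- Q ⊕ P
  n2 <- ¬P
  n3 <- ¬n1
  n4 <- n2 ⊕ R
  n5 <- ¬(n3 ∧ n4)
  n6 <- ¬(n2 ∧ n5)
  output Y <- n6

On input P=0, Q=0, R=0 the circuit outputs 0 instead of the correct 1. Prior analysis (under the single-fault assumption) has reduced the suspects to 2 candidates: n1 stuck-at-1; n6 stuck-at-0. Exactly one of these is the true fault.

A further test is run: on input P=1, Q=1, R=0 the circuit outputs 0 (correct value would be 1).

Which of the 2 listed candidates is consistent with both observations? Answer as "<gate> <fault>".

Evaluate each candidate on input P=1, Q=1, R=0:
  n1 stuck-at-1: n1=1 [stuck-at-1], n2=0, n3=0, n4=0, n5=1, n6=1 → 1 — eliminated
  n6 stuck-at-0: n1=0, n2=0, n3=1, n4=0, n5=1, n6=0 [stuck-at-0] → 0 — matches
Only n6 stuck-at-0 reproduces the observed 0.

n6 stuck-at-0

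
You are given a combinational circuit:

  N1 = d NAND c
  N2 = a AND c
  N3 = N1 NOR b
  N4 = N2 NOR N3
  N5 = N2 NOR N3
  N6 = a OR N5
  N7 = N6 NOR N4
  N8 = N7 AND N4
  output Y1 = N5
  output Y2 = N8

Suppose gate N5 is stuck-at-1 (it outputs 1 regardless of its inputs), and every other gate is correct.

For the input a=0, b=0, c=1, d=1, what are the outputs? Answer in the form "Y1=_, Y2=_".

Y1=1, Y2=0

Propagate with N5 forced: N1=0, N2=0, N3=1, N4=0, N5=1 [stuck-at-1], N6=1, N7=0, N8=0.
So the outputs are Y1=1, Y2=0. (Without the fault they would be Y1=0, Y2=0.)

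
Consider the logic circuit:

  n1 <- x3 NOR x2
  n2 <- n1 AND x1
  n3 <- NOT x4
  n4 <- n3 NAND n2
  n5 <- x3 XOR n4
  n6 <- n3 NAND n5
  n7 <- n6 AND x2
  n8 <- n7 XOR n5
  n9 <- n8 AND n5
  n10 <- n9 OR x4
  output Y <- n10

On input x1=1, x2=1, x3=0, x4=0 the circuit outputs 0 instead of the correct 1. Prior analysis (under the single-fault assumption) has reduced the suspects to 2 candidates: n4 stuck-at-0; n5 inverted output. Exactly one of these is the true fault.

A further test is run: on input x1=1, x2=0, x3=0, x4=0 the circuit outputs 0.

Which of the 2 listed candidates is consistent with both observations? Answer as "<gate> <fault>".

n4 stuck-at-0

Evaluate each candidate on input x1=1, x2=0, x3=0, x4=0:
  n4 stuck-at-0: n1=1, n2=1, n3=1, n4=0 [stuck-at-0], n5=0, n6=1, n7=0, n8=0, n9=0, n10=0 → 0 — matches
  n5 inverted output: n1=1, n2=1, n3=1, n4=0, n5=1 [inverted output], n6=0, n7=0, n8=1, n9=1, n10=1 → 1 — eliminated
Only n4 stuck-at-0 reproduces the observed 0.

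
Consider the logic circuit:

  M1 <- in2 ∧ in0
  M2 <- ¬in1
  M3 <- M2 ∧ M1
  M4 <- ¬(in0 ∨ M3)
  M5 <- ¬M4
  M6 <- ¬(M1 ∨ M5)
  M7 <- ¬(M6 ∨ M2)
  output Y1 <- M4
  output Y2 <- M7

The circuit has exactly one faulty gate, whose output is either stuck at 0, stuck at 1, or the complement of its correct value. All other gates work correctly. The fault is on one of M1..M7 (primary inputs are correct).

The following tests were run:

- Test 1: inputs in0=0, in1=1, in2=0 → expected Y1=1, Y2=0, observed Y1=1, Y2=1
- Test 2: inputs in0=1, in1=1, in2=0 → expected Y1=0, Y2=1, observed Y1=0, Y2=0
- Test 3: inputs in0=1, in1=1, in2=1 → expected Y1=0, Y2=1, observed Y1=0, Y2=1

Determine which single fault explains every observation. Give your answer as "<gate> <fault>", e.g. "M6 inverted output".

Fault-free values for test 1 (in0=0, in1=1, in2=0): M1=0, M2=0, M3=0, M4=1, M5=0, M6=1, M7=0, giving Y1=1, Y2=0. Observed Y1=1, Y2=1.
Test 1: faults giving observed Y1=1, Y2=1 are {M1 stuck-at-1, M1 inverted output, M5 stuck-at-1, M5 inverted output, M6 stuck-at-0, M6 inverted output, M7 stuck-at-1, M7 inverted output}.
Test 2 (in0=1, in1=1, in2=0): fault-free M1=0, M2=0, M3=0, M4=0, M5=1, M6=0, M7=1 → Y1=0, Y2=1; observed Y1=0, Y2=0. Eliminates M1 stuck-at-1, M1 inverted output, M5 stuck-at-1, M6 stuck-at-0, M7 stuck-at-1.
Test 3 (in0=1, in1=1, in2=1): fault-free M1=1, M2=0, M3=0, M4=0, M5=1, M6=0, M7=1 → Y1=0, Y2=1; observed Y1=0, Y2=1. Eliminates M6 inverted output, M7 inverted output.
Only M5 inverted output is consistent with every test.

M5 inverted output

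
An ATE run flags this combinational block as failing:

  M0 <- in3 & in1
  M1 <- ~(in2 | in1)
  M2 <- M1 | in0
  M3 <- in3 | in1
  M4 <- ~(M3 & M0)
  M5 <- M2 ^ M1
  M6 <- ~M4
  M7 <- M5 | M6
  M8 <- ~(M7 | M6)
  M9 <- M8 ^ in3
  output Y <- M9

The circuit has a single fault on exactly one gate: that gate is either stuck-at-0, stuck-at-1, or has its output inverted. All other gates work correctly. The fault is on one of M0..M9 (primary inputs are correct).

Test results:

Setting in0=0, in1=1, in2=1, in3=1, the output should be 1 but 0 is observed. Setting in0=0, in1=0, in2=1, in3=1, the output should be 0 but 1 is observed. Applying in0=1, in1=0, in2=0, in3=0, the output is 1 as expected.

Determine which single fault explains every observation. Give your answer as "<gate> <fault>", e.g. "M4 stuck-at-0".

Fault-free values for test 1 (in0=0, in1=1, in2=1, in3=1): M0=1, M1=0, M2=0, M3=1, M4=0, M5=0, M6=1, M7=1, M8=0, M9=1, giving Y=1. Observed 0.
Test 1: faults giving observed 0 are {M0 stuck-at-0, M0 inverted output, M3 stuck-at-0, M3 inverted output, M4 stuck-at-1, M4 inverted output, M6 stuck-at-0, M6 inverted output, M8 stuck-at-1, M8 inverted output, M9 stuck-at-0, M9 inverted output}.
Test 2 (in0=0, in1=0, in2=1, in3=1): fault-free M0=0, M1=0, M2=0, M3=1, M4=1, M5=0, M6=0, M7=0, M8=1, M9=0 → 0; observed 1. Eliminates M0 stuck-at-0, M3 stuck-at-0, M3 inverted output, M4 stuck-at-1, M6 stuck-at-0, M8 stuck-at-1, M9 stuck-at-0.
Test 3 (in0=1, in1=0, in2=0, in3=0): fault-free M0=0, M1=1, M2=1, M3=0, M4=1, M5=0, M6=0, M7=0, M8=1, M9=1 → 1; observed 1. Eliminates M4 inverted output, M6 inverted output, M8 inverted output, M9 inverted output.
Only M0 inverted output is consistent with every test.

M0 inverted output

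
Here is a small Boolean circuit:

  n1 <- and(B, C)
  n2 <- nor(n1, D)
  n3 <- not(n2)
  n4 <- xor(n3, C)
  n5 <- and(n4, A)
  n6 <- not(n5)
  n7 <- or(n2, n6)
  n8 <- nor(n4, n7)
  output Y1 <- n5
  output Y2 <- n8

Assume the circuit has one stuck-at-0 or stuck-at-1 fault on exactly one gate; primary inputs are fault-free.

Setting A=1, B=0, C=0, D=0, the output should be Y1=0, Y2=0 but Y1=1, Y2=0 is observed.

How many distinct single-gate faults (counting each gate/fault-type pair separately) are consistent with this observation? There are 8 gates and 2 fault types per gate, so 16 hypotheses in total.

Fault-free: n1=0, n2=1, n3=0, n4=0, n5=0, n6=1, n7=1, n8=0 → Y1=0, Y2=0. Observed Y1=1, Y2=0.
  n1: stuck-at-1 ✓; others ✗
  n2: stuck-at-0 ✓; others ✗
  n3: stuck-at-1 ✓; others ✗
  n4: stuck-at-1 ✓; others ✗
  n5: stuck-at-1 ✓; others ✗
  n6: none of the 2 fault types match ✗
  n7: none of the 2 fault types match ✗
  n8: none of the 2 fault types match ✗
Consistent faults: {n1 stuck-at-1, n2 stuck-at-0, n3 stuck-at-1, n4 stuck-at-1, n5 stuck-at-1} — 5 in all.

5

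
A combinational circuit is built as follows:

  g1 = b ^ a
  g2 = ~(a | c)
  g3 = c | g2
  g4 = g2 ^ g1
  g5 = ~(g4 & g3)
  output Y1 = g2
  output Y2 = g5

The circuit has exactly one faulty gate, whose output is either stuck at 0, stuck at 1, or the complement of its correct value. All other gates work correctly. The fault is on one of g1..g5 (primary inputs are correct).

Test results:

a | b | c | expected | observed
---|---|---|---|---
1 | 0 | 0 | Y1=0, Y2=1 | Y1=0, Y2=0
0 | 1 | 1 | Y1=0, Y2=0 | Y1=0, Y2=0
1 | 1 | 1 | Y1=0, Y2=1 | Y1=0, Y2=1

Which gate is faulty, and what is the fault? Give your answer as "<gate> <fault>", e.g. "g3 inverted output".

Fault-free values for test 1 (a=1, b=0, c=0): g1=1, g2=0, g3=0, g4=1, g5=1, giving Y1=0, Y2=1. Observed Y1=0, Y2=0.
Test 1: faults giving observed Y1=0, Y2=0 are {g3 stuck-at-1, g3 inverted output, g5 stuck-at-0, g5 inverted output}.
Test 2 (a=0, b=1, c=1): fault-free g1=1, g2=0, g3=1, g4=1, g5=0 → Y1=0, Y2=0; observed Y1=0, Y2=0. Eliminates g3 inverted output, g5 inverted output.
Test 3 (a=1, b=1, c=1): fault-free g1=0, g2=0, g3=1, g4=0, g5=1 → Y1=0, Y2=1; observed Y1=0, Y2=1. Eliminates g5 stuck-at-0.
Only g3 stuck-at-1 is consistent with every test.

g3 stuck-at-1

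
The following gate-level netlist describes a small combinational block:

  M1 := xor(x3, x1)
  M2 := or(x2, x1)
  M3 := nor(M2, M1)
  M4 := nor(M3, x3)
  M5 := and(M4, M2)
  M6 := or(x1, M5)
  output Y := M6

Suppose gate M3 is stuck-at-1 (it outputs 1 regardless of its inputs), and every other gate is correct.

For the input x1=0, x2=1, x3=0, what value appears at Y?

0

Propagate with M3 forced: M1=0, M2=1, M3=1 [stuck-at-1], M4=0, M5=0, M6=0.
So Y = 0. (Without the fault it would be 1.)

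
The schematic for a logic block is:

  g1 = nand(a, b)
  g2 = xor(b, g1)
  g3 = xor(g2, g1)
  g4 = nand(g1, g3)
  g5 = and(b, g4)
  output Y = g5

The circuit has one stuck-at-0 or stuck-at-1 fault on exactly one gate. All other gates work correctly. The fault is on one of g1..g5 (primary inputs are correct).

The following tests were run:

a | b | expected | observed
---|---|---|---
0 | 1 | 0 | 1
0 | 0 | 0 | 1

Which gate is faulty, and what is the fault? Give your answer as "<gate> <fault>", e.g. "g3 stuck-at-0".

g5 stuck-at-1

Fault-free values for test 1 (a=0, b=1): g1=1, g2=0, g3=1, g4=0, g5=0, giving Y=0. Observed 1.
Test 1: faults giving observed 1 are {g1 stuck-at-0, g2 stuck-at-1, g3 stuck-at-0, g4 stuck-at-1, g5 stuck-at-1}.
Test 2 (a=0, b=0): fault-free g1=1, g2=1, g3=0, g4=1, g5=0 → 0; observed 1. Eliminates g1 stuck-at-0, g2 stuck-at-1, g3 stuck-at-0, g4 stuck-at-1.
Only g5 stuck-at-1 is consistent with every test.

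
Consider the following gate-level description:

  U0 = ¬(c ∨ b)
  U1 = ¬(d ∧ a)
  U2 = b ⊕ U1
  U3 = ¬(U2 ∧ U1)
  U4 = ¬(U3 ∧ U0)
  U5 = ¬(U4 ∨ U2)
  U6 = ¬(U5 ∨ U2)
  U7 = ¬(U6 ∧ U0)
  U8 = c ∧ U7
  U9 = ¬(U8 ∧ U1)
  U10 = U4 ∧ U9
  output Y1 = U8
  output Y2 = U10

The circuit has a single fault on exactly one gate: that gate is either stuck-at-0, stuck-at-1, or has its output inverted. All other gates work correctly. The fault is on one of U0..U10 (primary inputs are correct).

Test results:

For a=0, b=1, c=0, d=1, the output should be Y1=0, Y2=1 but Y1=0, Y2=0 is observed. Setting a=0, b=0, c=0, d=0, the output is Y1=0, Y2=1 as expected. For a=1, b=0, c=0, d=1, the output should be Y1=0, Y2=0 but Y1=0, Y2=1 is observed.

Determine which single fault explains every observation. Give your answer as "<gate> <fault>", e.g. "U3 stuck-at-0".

U0 inverted output

Fault-free values for test 1 (a=0, b=1, c=0, d=1): U0=0, U1=1, U2=0, U3=1, U4=1, U5=0, U6=1, U7=1, U8=0, U9=1, U10=1, giving Y1=0, Y2=1. Observed Y1=0, Y2=0.
Test 1: faults giving observed Y1=0, Y2=0 are {U0 stuck-at-1, U0 inverted output, U4 stuck-at-0, U4 inverted output, U9 stuck-at-0, U9 inverted output, U10 stuck-at-0, U10 inverted output}.
Test 2 (a=0, b=0, c=0, d=0): fault-free U0=1, U1=1, U2=1, U3=0, U4=1, U5=0, U6=0, U7=1, U8=0, U9=1, U10=1 → Y1=0, Y2=1; observed Y1=0, Y2=1. Eliminates U4 stuck-at-0, U4 inverted output, U9 stuck-at-0, U9 inverted output, U10 stuck-at-0, U10 inverted output.
Test 3 (a=1, b=0, c=0, d=1): fault-free U0=1, U1=0, U2=0, U3=1, U4=0, U5=1, U6=0, U7=1, U8=0, U9=1, U10=0 → Y1=0, Y2=0; observed Y1=0, Y2=1. Eliminates U0 stuck-at-1.
Only U0 inverted output is consistent with every test.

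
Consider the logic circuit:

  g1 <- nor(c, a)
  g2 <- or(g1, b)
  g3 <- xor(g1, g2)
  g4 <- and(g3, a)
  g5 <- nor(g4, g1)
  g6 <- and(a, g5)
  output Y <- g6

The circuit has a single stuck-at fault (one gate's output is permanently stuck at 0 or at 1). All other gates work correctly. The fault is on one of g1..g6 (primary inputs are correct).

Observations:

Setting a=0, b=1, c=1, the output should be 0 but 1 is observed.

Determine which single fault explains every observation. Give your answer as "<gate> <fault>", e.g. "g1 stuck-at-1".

Fault-free values for test 1 (a=0, b=1, c=1): g1=0, g2=1, g3=1, g4=0, g5=1, g6=0, giving Y=0. Observed 1.
Test 1: faults giving observed 1 are {g6 stuck-at-1}.
Only g6 stuck-at-1 is consistent with every test.

g6 stuck-at-1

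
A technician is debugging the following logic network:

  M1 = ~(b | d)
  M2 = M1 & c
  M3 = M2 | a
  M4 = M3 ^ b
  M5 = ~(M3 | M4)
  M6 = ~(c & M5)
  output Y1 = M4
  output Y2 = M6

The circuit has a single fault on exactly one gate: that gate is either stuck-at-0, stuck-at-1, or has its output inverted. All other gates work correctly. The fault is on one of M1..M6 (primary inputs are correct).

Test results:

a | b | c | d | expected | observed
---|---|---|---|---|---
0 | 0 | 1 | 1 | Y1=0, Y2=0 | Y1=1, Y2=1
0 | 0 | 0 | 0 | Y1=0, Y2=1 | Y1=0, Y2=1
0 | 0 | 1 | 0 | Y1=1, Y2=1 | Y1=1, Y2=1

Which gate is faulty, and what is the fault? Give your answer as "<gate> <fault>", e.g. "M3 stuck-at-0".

Fault-free values for test 1 (a=0, b=0, c=1, d=1): M1=0, M2=0, M3=0, M4=0, M5=1, M6=0, giving Y1=0, Y2=0. Observed Y1=1, Y2=1.
Test 1: faults giving observed Y1=1, Y2=1 are {M1 stuck-at-1, M1 inverted output, M2 stuck-at-1, M2 inverted output, M3 stuck-at-1, M3 inverted output, M4 stuck-at-1, M4 inverted output}.
Test 2 (a=0, b=0, c=0, d=0): fault-free M1=1, M2=0, M3=0, M4=0, M5=1, M6=1 → Y1=0, Y2=1; observed Y1=0, Y2=1. Eliminates M2 stuck-at-1, M2 inverted output, M3 stuck-at-1, M3 inverted output, M4 stuck-at-1, M4 inverted output.
Test 3 (a=0, b=0, c=1, d=0): fault-free M1=1, M2=1, M3=1, M4=1, M5=0, M6=1 → Y1=1, Y2=1; observed Y1=1, Y2=1. Eliminates M1 inverted output.
Only M1 stuck-at-1 is consistent with every test.

M1 stuck-at-1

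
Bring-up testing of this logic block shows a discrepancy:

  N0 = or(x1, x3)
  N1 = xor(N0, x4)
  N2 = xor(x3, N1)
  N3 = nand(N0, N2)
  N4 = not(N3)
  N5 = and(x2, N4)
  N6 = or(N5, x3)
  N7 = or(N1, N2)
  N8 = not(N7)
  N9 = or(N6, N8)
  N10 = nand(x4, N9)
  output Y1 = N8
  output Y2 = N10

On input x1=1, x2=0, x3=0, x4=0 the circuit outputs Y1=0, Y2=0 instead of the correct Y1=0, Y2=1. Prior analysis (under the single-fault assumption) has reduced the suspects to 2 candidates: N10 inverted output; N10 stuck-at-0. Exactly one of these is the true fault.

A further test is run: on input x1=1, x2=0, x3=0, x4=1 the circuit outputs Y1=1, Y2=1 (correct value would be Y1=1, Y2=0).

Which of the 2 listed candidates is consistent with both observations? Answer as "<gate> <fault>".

Evaluate each candidate on input x1=1, x2=0, x3=0, x4=1:
  N10 inverted output: N0=1, N1=0, N2=0, N3=1, N4=0, N5=0, N6=0, N7=0, N8=1, N9=1, N10=1 [inverted output] → Y1=1, Y2=1 — matches
  N10 stuck-at-0: N0=1, N1=0, N2=0, N3=1, N4=0, N5=0, N6=0, N7=0, N8=1, N9=1, N10=0 [stuck-at-0] → Y1=1, Y2=0 — eliminated
Only N10 inverted output reproduces the observed Y1=1, Y2=1.

N10 inverted output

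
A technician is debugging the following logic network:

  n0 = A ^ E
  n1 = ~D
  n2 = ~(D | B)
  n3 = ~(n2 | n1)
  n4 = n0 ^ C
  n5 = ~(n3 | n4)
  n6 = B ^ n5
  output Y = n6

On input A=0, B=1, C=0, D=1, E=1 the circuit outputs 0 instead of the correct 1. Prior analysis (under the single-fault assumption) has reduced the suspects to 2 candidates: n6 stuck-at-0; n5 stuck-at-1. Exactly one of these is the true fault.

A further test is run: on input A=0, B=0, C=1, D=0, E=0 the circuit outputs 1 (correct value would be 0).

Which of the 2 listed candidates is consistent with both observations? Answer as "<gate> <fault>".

Evaluate each candidate on input A=0, B=0, C=1, D=0, E=0:
  n6 stuck-at-0: n0=0, n1=1, n2=1, n3=0, n4=1, n5=0, n6=0 [stuck-at-0] → 0 — eliminated
  n5 stuck-at-1: n0=0, n1=1, n2=1, n3=0, n4=1, n5=1 [stuck-at-1], n6=1 → 1 — matches
Only n5 stuck-at-1 reproduces the observed 1.

n5 stuck-at-1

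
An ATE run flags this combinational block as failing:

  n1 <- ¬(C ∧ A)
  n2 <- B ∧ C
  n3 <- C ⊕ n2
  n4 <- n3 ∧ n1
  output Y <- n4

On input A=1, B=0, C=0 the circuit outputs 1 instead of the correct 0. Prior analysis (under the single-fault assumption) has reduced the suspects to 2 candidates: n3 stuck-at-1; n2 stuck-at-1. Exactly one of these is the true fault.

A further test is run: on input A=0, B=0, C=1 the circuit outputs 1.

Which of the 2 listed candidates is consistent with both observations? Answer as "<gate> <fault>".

Evaluate each candidate on input A=0, B=0, C=1:
  n3 stuck-at-1: n1=1, n2=0, n3=1 [stuck-at-1], n4=1 → 1 — matches
  n2 stuck-at-1: n1=1, n2=1 [stuck-at-1], n3=0, n4=0 → 0 — eliminated
Only n3 stuck-at-1 reproduces the observed 1.

n3 stuck-at-1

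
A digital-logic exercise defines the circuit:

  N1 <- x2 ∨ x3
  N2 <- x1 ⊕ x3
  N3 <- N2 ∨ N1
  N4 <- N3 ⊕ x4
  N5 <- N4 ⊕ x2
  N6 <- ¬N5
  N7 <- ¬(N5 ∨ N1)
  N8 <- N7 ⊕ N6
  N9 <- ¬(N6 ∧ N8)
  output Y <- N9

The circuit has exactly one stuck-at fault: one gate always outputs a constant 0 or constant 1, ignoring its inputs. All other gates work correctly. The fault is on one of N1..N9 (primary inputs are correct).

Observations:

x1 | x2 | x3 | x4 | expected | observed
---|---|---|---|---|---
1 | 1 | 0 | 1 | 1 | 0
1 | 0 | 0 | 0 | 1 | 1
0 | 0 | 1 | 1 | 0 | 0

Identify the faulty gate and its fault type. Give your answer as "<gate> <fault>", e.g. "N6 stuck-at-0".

Fault-free values for test 1 (x1=1, x2=1, x3=0, x4=1): N1=1, N2=1, N3=1, N4=0, N5=1, N6=0, N7=0, N8=0, N9=1, giving Y=1. Observed 0.
Test 1: faults giving observed 0 are {N3 stuck-at-0, N4 stuck-at-1, N5 stuck-at-0, N6 stuck-at-1, N9 stuck-at-0}.
Test 2 (x1=1, x2=0, x3=0, x4=0): fault-free N1=0, N2=1, N3=1, N4=1, N5=1, N6=0, N7=0, N8=0, N9=1 → 1; observed 1. Eliminates N6 stuck-at-1, N9 stuck-at-0.
Test 3 (x1=0, x2=0, x3=1, x4=1): fault-free N1=1, N2=1, N3=1, N4=0, N5=0, N6=1, N7=0, N8=1, N9=0 → 0; observed 0. Eliminates N3 stuck-at-0, N4 stuck-at-1.
Only N5 stuck-at-0 is consistent with every test.

N5 stuck-at-0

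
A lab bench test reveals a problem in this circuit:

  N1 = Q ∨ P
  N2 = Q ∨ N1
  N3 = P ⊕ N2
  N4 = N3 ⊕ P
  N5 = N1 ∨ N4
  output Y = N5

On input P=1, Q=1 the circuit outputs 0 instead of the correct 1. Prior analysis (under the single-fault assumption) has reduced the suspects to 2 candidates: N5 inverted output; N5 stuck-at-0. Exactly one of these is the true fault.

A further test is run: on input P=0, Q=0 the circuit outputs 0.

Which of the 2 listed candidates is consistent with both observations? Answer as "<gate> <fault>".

Evaluate each candidate on input P=0, Q=0:
  N5 inverted output: N1=0, N2=0, N3=0, N4=0, N5=1 [inverted output] → 1 — eliminated
  N5 stuck-at-0: N1=0, N2=0, N3=0, N4=0, N5=0 [stuck-at-0] → 0 — matches
Only N5 stuck-at-0 reproduces the observed 0.

N5 stuck-at-0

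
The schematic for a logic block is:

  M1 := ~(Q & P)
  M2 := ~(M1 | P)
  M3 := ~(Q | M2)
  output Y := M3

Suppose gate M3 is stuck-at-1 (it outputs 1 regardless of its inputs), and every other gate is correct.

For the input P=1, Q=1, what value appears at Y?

Propagate with M3 forced: M1=0, M2=0, M3=1 [stuck-at-1].
So Y = 1. (Without the fault it would be 0.)

1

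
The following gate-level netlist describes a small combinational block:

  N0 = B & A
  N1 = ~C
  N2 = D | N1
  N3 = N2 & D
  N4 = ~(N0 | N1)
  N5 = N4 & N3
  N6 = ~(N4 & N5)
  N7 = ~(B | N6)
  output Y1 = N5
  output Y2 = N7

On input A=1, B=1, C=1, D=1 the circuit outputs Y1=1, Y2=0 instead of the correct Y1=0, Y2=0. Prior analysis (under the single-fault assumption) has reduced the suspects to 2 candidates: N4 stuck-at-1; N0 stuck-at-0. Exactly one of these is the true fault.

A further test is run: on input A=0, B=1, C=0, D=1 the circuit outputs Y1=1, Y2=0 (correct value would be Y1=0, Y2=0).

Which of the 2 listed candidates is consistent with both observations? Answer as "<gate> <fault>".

Evaluate each candidate on input A=0, B=1, C=0, D=1:
  N4 stuck-at-1: N0=0, N1=1, N2=1, N3=1, N4=1 [stuck-at-1], N5=1, N6=0, N7=0 → Y1=1, Y2=0 — matches
  N0 stuck-at-0: N0=0 [stuck-at-0], N1=1, N2=1, N3=1, N4=0, N5=0, N6=1, N7=0 → Y1=0, Y2=0 — eliminated
Only N4 stuck-at-1 reproduces the observed Y1=1, Y2=0.

N4 stuck-at-1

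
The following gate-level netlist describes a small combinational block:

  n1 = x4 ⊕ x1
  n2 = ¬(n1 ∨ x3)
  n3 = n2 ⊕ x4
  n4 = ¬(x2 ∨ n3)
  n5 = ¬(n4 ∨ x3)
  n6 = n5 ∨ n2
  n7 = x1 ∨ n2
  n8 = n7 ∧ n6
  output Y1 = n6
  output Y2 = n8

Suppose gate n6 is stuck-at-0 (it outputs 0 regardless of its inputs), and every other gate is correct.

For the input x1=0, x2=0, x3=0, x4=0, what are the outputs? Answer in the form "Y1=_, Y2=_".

Propagate with n6 forced: n1=0, n2=1, n3=1, n4=0, n5=1, n6=0 [stuck-at-0], n7=1, n8=0.
So the outputs are Y1=0, Y2=0. (Without the fault they would be Y1=1, Y2=1.)

Y1=0, Y2=0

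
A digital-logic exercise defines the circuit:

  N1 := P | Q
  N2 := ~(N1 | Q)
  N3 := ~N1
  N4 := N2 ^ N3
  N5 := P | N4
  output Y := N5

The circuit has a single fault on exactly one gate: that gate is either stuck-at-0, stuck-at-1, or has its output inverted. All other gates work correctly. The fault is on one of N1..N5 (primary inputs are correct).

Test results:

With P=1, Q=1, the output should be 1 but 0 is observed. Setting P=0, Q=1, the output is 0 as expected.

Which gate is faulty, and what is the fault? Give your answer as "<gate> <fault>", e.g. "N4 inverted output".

Fault-free values for test 1 (P=1, Q=1): N1=1, N2=0, N3=0, N4=0, N5=1, giving Y=1. Observed 0.
Test 1: faults giving observed 0 are {N5 stuck-at-0, N5 inverted output}.
Test 2 (P=0, Q=1): fault-free N1=1, N2=0, N3=0, N4=0, N5=0 → 0; observed 0. Eliminates N5 inverted output.
Only N5 stuck-at-0 is consistent with every test.

N5 stuck-at-0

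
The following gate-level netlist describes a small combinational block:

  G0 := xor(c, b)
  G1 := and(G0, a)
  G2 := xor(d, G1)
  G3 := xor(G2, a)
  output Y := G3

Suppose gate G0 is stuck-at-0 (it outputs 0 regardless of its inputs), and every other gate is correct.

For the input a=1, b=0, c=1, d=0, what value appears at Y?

1

Propagate with G0 forced: G0=0 [stuck-at-0], G1=0, G2=0, G3=1.
So Y = 1. (Without the fault it would be 0.)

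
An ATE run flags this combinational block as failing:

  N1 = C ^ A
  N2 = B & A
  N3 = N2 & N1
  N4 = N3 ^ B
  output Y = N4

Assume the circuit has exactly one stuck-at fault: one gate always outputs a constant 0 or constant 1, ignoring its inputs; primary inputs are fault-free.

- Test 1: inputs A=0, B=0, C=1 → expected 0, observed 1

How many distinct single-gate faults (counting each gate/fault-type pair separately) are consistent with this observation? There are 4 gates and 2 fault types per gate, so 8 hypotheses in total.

3

Fault-free: N1=1, N2=0, N3=0, N4=0 → 0. Observed 1.
  N1 stuck-at-0: output 0 ✗
  N1 stuck-at-1: output 0 ✗
  N2 stuck-at-0: output 0 ✗
  N2 stuck-at-1: output 1 ✓
  N3 stuck-at-0: output 0 ✗
  N3 stuck-at-1: output 1 ✓
  N4 stuck-at-0: output 0 ✗
  N4 stuck-at-1: output 1 ✓
Consistent faults: {N2 stuck-at-1, N3 stuck-at-1, N4 stuck-at-1} — 3 in all.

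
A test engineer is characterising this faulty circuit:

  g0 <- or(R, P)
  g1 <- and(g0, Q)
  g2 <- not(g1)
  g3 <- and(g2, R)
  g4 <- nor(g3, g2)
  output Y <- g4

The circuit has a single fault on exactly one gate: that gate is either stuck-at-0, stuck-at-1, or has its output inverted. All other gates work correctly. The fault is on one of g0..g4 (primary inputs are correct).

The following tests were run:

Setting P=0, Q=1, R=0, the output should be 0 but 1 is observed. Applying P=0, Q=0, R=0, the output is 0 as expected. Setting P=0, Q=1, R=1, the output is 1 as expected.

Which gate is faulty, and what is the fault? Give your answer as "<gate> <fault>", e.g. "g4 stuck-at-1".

Fault-free values for test 1 (P=0, Q=1, R=0): g0=0, g1=0, g2=1, g3=0, g4=0, giving Y=0. Observed 1.
Test 1: faults giving observed 1 are {g0 stuck-at-1, g0 inverted output, g1 stuck-at-1, g1 inverted output, g2 stuck-at-0, g2 inverted output, g4 stuck-at-1, g4 inverted output}.
Test 2 (P=0, Q=0, R=0): fault-free g0=0, g1=0, g2=1, g3=0, g4=0 → 0; observed 0. Eliminates g1 stuck-at-1, g1 inverted output, g2 stuck-at-0, g2 inverted output, g4 stuck-at-1, g4 inverted output.
Test 3 (P=0, Q=1, R=1): fault-free g0=1, g1=1, g2=0, g3=0, g4=1 → 1; observed 1. Eliminates g0 inverted output.
Only g0 stuck-at-1 is consistent with every test.

g0 stuck-at-1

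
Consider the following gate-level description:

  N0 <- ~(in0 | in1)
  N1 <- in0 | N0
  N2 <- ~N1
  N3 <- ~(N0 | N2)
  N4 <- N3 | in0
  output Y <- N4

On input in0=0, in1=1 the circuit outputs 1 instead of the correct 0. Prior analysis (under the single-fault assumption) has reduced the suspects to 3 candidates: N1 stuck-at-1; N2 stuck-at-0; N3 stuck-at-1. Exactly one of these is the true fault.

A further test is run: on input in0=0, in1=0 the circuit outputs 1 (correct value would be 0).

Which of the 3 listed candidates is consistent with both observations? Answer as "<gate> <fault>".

Evaluate each candidate on input in0=0, in1=0:
  N1 stuck-at-1: N0=1, N1=1 [stuck-at-1], N2=0, N3=0, N4=0 → 0 — eliminated
  N2 stuck-at-0: N0=1, N1=1, N2=0 [stuck-at-0], N3=0, N4=0 → 0 — eliminated
  N3 stuck-at-1: N0=1, N1=1, N2=0, N3=1 [stuck-at-1], N4=1 → 1 — matches
Only N3 stuck-at-1 reproduces the observed 1.

N3 stuck-at-1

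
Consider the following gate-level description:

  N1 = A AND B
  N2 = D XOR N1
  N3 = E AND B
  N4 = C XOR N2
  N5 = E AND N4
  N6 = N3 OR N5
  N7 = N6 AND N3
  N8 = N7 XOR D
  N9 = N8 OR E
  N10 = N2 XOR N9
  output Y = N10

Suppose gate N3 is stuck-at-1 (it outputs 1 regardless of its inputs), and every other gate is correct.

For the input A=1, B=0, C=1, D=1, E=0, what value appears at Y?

Propagate with N3 forced: N1=0, N2=1, N3=1 [stuck-at-1], N4=0, N5=0, N6=1, N7=1, N8=0, N9=0, N10=1.
So Y = 1. (Without the fault it would be 0.)

1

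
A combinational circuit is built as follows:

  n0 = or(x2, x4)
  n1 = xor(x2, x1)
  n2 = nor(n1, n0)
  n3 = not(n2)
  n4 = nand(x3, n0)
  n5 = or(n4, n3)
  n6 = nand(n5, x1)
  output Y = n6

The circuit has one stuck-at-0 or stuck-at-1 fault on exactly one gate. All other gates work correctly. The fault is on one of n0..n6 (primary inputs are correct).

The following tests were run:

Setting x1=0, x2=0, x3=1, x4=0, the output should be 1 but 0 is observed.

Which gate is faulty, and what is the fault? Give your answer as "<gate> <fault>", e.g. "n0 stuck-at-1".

n6 stuck-at-0

Fault-free values for test 1 (x1=0, x2=0, x3=1, x4=0): n0=0, n1=0, n2=1, n3=0, n4=1, n5=1, n6=1, giving Y=1. Observed 0.
Test 1: faults giving observed 0 are {n6 stuck-at-0}.
Only n6 stuck-at-0 is consistent with every test.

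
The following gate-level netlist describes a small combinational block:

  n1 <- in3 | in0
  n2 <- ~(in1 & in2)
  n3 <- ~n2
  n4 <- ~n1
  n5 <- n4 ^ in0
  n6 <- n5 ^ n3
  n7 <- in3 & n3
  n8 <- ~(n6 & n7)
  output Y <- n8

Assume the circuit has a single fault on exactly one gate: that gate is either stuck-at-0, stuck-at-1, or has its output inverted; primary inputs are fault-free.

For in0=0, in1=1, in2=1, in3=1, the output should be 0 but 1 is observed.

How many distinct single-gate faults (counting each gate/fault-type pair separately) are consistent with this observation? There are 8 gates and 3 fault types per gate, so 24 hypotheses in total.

Fault-free: n1=1, n2=0, n3=1, n4=0, n5=0, n6=1, n7=1, n8=0 → 0. Observed 1.
  n1: stuck-at-0, inverted output ✓; others ✗
  n2: stuck-at-1, inverted output ✓; others ✗
  n3: stuck-at-0, inverted output ✓; others ✗
  n4: stuck-at-1, inverted output ✓; others ✗
  n5: stuck-at-1, inverted output ✓; others ✗
  n6: stuck-at-0, inverted output ✓; others ✗
  n7: stuck-at-0, inverted output ✓; others ✗
  n8: stuck-at-1, inverted output ✓; others ✗
Consistent faults: {n1 stuck-at-0, n1 inverted output, n2 stuck-at-1, n2 inverted output, n3 stuck-at-0, n3 inverted output, n4 stuck-at-1, n4 inverted output, n5 stuck-at-1, n5 inverted output, n6 stuck-at-0, n6 inverted output, n7 stuck-at-0, n7 inverted output, n8 stuck-at-1, n8 inverted output} — 16 in all.

16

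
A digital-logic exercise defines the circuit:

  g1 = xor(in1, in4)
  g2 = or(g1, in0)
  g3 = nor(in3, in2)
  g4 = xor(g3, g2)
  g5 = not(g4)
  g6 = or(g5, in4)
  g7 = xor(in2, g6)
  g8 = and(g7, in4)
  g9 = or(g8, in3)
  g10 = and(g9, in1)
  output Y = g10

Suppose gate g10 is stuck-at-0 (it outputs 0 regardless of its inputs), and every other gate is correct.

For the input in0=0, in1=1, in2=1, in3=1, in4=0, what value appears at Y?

0

Propagate with g10 forced: g1=1, g2=1, g3=0, g4=1, g5=0, g6=0, g7=1, g8=0, g9=1, g10=0 [stuck-at-0].
So Y = 0. (Without the fault it would be 1.)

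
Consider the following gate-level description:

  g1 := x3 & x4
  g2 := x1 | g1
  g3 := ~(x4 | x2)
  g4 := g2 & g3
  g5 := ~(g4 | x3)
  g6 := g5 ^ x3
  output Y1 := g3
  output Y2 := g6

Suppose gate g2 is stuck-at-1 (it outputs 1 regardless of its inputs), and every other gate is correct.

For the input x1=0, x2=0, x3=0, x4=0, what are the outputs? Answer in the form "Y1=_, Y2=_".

Propagate with g2 forced: g1=0, g2=1 [stuck-at-1], g3=1, g4=1, g5=0, g6=0.
So the outputs are Y1=1, Y2=0. (Without the fault they would be Y1=1, Y2=1.)

Y1=1, Y2=0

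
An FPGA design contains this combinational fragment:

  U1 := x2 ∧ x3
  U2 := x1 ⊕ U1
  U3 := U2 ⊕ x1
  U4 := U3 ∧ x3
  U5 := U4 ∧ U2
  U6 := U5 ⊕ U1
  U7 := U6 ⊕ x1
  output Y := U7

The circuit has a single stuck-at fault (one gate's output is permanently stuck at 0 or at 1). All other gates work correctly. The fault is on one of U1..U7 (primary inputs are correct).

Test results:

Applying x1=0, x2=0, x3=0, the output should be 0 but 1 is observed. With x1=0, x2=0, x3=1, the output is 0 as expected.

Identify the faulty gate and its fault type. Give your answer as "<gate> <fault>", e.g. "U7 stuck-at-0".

Fault-free values for test 1 (x1=0, x2=0, x3=0): U1=0, U2=0, U3=0, U4=0, U5=0, U6=0, U7=0, giving Y=0. Observed 1.
Test 1: faults giving observed 1 are {U1 stuck-at-1, U5 stuck-at-1, U6 stuck-at-1, U7 stuck-at-1}.
Test 2 (x1=0, x2=0, x3=1): fault-free U1=0, U2=0, U3=0, U4=0, U5=0, U6=0, U7=0 → 0; observed 0. Eliminates U5 stuck-at-1, U6 stuck-at-1, U7 stuck-at-1.
Only U1 stuck-at-1 is consistent with every test.

U1 stuck-at-1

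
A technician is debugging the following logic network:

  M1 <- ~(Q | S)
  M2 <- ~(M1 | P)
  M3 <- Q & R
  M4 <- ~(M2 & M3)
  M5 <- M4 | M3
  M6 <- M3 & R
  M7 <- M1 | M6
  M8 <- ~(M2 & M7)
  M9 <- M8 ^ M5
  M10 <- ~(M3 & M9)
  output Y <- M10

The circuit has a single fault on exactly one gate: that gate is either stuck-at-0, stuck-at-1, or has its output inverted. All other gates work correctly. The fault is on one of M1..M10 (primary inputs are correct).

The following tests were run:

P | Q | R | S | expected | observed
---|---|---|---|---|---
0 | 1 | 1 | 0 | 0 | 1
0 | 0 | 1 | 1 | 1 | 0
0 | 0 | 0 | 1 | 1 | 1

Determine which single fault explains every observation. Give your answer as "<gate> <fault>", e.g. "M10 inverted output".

Fault-free values for test 1 (P=0, Q=1, R=1, S=0): M1=0, M2=1, M3=1, M4=0, M5=1, M6=1, M7=1, M8=0, M9=1, M10=0, giving Y=0. Observed 1.
Test 1: faults giving observed 1 are {M1 stuck-at-1, M1 inverted output, M2 stuck-at-0, M2 inverted output, M3 stuck-at-0, M3 inverted output, M5 stuck-at-0, M5 inverted output, M6 stuck-at-0, M6 inverted output, M7 stuck-at-0, M7 inverted output, M8 stuck-at-1, M8 inverted output, M9 stuck-at-0, M9 inverted output, M10 stuck-at-1, M10 inverted output}.
Test 2 (P=0, Q=0, R=1, S=1): fault-free M1=0, M2=1, M3=0, M4=1, M5=1, M6=0, M7=0, M8=1, M9=0, M10=1 → 1; observed 0. Eliminates M1 stuck-at-1, M1 inverted output, M2 stuck-at-0, M2 inverted output, M3 stuck-at-0, M5 stuck-at-0, M5 inverted output, M6 stuck-at-0, M6 inverted output, M7 stuck-at-0, M7 inverted output, M8 stuck-at-1, M8 inverted output, M9 stuck-at-0, M9 inverted output, M10 stuck-at-1.
Test 3 (P=0, Q=0, R=0, S=1): fault-free M1=0, M2=1, M3=0, M4=1, M5=1, M6=0, M7=0, M8=1, M9=0, M10=1 → 1; observed 1. Eliminates M10 inverted output.
Only M3 inverted output is consistent with every test.

M3 inverted output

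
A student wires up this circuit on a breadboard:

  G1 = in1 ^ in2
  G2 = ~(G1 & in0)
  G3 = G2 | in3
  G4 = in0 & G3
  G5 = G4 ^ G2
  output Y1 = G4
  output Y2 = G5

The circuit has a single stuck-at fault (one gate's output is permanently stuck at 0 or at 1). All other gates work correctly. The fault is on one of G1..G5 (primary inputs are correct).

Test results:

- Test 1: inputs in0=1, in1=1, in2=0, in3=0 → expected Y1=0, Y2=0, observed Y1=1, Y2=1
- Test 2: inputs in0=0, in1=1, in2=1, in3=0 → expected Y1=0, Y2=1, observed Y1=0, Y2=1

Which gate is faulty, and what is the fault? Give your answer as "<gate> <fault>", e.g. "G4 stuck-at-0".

Fault-free values for test 1 (in0=1, in1=1, in2=0, in3=0): G1=1, G2=0, G3=0, G4=0, G5=0, giving Y1=0, Y2=0. Observed Y1=1, Y2=1.
Test 1: faults giving observed Y1=1, Y2=1 are {G3 stuck-at-1, G4 stuck-at-1}.
Test 2 (in0=0, in1=1, in2=1, in3=0): fault-free G1=0, G2=1, G3=1, G4=0, G5=1 → Y1=0, Y2=1; observed Y1=0, Y2=1. Eliminates G4 stuck-at-1.
Only G3 stuck-at-1 is consistent with every test.

G3 stuck-at-1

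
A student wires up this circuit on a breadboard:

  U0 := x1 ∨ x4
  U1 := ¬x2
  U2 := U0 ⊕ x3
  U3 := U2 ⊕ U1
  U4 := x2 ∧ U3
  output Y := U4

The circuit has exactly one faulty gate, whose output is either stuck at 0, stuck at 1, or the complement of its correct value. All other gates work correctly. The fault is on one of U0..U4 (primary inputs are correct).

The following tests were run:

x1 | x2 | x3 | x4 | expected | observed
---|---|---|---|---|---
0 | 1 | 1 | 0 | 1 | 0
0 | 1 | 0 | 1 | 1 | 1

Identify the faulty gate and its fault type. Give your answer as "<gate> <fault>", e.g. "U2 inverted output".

Fault-free values for test 1 (x1=0, x2=1, x3=1, x4=0): U0=0, U1=0, U2=1, U3=1, U4=1, giving Y=1. Observed 0.
Test 1: faults giving observed 0 are {U0 stuck-at-1, U0 inverted output, U1 stuck-at-1, U1 inverted output, U2 stuck-at-0, U2 inverted output, U3 stuck-at-0, U3 inverted output, U4 stuck-at-0, U4 inverted output}.
Test 2 (x1=0, x2=1, x3=0, x4=1): fault-free U0=1, U1=0, U2=1, U3=1, U4=1 → 1; observed 1. Eliminates U0 inverted output, U1 stuck-at-1, U1 inverted output, U2 stuck-at-0, U2 inverted output, U3 stuck-at-0, U3 inverted output, U4 stuck-at-0, U4 inverted output.
Only U0 stuck-at-1 is consistent with every test.

U0 stuck-at-1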